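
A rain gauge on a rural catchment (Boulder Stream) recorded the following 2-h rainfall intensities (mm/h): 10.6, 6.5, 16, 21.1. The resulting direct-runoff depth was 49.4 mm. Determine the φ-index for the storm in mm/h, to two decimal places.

φ ≈ 7.67 mm/h

Only the 3 blocks with intensity above φ contribute runoff: 10.6, 16, 21.1 mm/h.
Σ(I−φ)·Δt = d  ⇒  (10.6+16+21.1 − 3φ)·2 = 49.4
φ = (47.70 − 49.4/2) / 3 = 7.67 mm/h.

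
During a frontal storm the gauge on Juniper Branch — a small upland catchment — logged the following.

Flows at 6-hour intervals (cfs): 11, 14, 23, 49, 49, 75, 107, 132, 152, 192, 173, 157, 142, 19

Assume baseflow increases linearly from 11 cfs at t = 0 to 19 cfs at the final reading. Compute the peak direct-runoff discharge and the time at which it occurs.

Q_p = 175.46 cfs at t = 54 h

Subtracting baseflow gives direct-runoff ordinates: 0.00, 2.38, 10.77, 36.15, 35.54, 60.92, 92.31, 116.69, 136.08, 175.46, 155.85, 139.23, 123.62, 0.00 cfs.
The maximum is 175.46 cfs, occurring at the reading for t = 54 h.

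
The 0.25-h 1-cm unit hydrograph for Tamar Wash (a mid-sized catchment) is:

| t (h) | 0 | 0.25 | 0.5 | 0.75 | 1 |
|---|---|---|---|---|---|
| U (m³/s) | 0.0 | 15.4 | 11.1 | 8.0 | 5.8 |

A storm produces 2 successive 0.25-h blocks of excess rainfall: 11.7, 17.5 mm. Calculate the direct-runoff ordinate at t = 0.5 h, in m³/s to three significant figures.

Q ≈ 39.9 m³/s

By discrete convolution, Q_j = Σ (P_i / 10 mm) · U_{j−i}.
At t = 0.5 h (j=2): Q = (11.7/10)·11.1 + (17.5/10)·15.4 = 39.9 m³/s.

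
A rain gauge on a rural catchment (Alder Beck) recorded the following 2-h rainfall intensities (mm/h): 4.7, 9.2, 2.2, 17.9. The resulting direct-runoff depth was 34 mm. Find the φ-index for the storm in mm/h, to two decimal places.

φ ≈ 5.05 mm/h

Only the 2 blocks with intensity above φ contribute runoff: 9.2, 17.9 mm/h.
Σ(I−φ)·Δt = d  ⇒  (9.2+17.9 − 2φ)·2 = 34
φ = (27.10 − 34/2) / 2 = 5.05 mm/h.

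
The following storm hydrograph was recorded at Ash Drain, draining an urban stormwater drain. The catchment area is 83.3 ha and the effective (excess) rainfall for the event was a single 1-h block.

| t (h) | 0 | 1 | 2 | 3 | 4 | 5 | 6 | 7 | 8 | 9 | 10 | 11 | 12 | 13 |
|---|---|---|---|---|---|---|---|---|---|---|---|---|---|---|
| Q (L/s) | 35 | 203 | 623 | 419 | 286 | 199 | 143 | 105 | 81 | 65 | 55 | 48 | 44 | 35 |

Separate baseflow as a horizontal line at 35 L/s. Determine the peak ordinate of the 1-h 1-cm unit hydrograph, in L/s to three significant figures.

Direct runoff: 0.0, 168.0, 588.0, 384.0, 251.0, 164.0, 108.0, 70.0, 46.0, 30.0, 20.0, 13.0, 9.0, 0.0 L/s; ΣQ_DR = 1851 L/s, peak = 588.0 L/s.
Runoff depth d = ΣQ_DR·Δt / A = 1851 × 3600 / (83.3 ha) = 8.000 mm.
The 1-cm UH is the DRH scaled by (10 mm)/d, so U_p = 588.0 × 10/8.000 = 735 L/s.

U_p ≈ 735 L/s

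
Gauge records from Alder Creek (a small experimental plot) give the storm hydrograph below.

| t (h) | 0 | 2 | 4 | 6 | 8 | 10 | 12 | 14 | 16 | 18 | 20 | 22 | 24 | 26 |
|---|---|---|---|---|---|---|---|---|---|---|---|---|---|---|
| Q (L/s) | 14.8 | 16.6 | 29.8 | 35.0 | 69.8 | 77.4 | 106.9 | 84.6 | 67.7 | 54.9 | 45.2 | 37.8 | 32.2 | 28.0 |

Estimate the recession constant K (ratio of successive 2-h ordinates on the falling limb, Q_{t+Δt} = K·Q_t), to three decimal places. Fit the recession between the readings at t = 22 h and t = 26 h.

K ≈ 0.861

Using the recession-limb readings at t = 22 h and t = 26 h: Q falls from 37.8 to 28.0 L/s over 2 intervals.
K = (Q₂/Q₁)^(1/2) = (28.0/37.8)^(1/2) = 0.861.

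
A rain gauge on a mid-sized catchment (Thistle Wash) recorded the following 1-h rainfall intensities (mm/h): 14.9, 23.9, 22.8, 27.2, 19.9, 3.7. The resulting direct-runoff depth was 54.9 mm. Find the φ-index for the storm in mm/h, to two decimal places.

Only the 5 blocks with intensity above φ contribute runoff: 14.9, 23.9, 22.8, 27.2, 19.9 mm/h.
Σ(I−φ)·Δt = d  ⇒  (14.9+23.9+22.8+27.2+19.9 − 5φ)·1 = 54.9
φ = (108.7 − 54.9/1) / 5 = 10.76 mm/h.

φ ≈ 10.76 mm/h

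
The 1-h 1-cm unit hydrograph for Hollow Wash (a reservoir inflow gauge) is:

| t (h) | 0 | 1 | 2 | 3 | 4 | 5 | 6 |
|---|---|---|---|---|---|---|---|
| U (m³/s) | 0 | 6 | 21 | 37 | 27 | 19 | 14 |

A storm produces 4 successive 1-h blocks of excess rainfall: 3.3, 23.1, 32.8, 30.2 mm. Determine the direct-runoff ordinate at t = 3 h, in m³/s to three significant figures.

Q ≈ 80.4 m³/s

By discrete convolution, Q_j = Σ (P_i / 10 mm) · U_{j−i}.
At t = 3 h (j=3): Q = (3.3/10)·37 + (23.1/10)·21 + (32.8/10)·6 + (30.2/10)·0 = 80.4 m³/s.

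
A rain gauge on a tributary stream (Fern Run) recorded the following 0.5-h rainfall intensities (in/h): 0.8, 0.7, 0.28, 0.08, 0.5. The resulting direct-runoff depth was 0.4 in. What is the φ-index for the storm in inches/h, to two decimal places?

φ ≈ 0.40 in/h

Only the 3 blocks with intensity above φ contribute runoff: 0.8, 0.7, 0.5 in/h.
Σ(I−φ)·Δt = d  ⇒  (0.8+0.7+0.5 − 3φ)·0.5 = 0.4
φ = (2.000 − 0.4/0.5) / 3 = 0.40 in/h.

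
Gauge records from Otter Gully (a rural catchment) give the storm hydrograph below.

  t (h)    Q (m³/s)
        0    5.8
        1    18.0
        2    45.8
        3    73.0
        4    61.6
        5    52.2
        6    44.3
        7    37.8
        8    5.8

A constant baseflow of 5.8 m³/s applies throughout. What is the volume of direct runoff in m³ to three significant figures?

V ≈ 1.05 × 10^6 m³

Direct-runoff ordinates (Q − Q_b): 0.0, 12.2, 40.0, 67.2, 55.8, 46.4, 38.5, 32.0, 0.0 m³/s.
ΣQ_DR = 292.1 m³/s.
With Δt = 1 h = 3600 s, V = ΣQ_DR · Δt = 292.1 × 3600 = 1.05 × 10^6 m³.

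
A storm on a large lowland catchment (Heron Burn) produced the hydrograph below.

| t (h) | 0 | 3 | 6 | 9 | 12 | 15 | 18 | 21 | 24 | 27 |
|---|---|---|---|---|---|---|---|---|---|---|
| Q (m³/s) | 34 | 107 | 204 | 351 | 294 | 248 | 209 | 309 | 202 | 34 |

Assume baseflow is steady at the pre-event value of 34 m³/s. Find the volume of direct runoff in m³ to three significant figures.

V ≈ 1.78 × 10^7 m³

Direct-runoff ordinates (Q − Q_b): 0.0, 73.0, 170.0, 317.0, 260.0, 214.0, 175.0, 275.0, 168.0, 0.0 m³/s.
ΣQ_DR = 1652 m³/s.
With Δt = 3 h = 10800 s, V = ΣQ_DR · Δt = 1652 × 10800 = 1.78 × 10^7 m³.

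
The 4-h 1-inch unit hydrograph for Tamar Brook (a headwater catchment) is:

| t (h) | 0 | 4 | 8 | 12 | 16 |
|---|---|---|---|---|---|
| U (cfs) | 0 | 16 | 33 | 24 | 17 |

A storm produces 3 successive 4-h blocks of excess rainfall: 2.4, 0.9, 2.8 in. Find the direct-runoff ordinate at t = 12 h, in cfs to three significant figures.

Q ≈ 132 cfs

By discrete convolution, Q_j = Σ (P_i / 1 in) · U_{j−i}.
At t = 12 h (j=3): Q = (2.4/1)·24 + (0.9/1)·33 + (2.8/1)·16 = 132 cfs.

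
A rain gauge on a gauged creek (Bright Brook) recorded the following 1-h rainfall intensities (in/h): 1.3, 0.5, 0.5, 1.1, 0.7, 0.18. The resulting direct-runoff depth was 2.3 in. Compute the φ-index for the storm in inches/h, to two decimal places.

φ ≈ 0.36 in/h

Only the 5 blocks with intensity above φ contribute runoff: 1.3, 0.5, 0.5, 1.1, 0.7 in/h.
Σ(I−φ)·Δt = d  ⇒  (1.3+0.5+0.5+1.1+0.7 − 5φ)·1 = 2.3
φ = (4.100 − 2.3/1) / 5 = 0.36 in/h.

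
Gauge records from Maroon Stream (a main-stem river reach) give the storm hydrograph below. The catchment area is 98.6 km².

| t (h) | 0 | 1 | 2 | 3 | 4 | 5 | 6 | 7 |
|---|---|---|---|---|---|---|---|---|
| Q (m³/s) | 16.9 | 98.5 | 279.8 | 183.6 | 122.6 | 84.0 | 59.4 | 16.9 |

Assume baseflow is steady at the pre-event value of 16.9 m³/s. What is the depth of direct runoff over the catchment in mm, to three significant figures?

d ≈ 26.5 mm

Direct runoff: 0.0, 81.6, 262.9, 166.7, 105.7, 67.1, 42.5, 0.0 m³/s; ΣQ_DR = 726.5 m³/s.
V = ΣQ_DR · Δt = 726.5 × 3600 s = 2.615 × 10^6 m³.
Over A = 98.6 km², depth = V / A = 26.5 mm.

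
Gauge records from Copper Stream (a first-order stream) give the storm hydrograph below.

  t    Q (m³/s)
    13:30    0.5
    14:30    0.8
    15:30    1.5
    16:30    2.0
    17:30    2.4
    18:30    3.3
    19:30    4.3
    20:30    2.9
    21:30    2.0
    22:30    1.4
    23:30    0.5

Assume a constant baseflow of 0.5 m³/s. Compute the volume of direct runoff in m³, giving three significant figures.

V ≈ 58000 m³

Direct-runoff ordinates (Q − Q_b): 0.0, 0.3, 1.0, 1.5, 1.9, 2.8, 3.8, 2.4, 1.5, 0.9, 0.0 m³/s.
ΣQ_DR = 16.10 m³/s.
With Δt = 1 h = 3600 s, V = ΣQ_DR · Δt = 16.10 × 3600 = 58000 m³.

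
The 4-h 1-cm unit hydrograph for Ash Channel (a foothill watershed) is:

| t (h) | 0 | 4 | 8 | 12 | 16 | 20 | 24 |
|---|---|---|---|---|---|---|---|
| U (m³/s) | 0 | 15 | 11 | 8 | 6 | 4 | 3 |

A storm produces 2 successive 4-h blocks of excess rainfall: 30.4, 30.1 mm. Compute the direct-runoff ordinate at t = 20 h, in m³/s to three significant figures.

By discrete convolution, Q_j = Σ (P_i / 10 mm) · U_{j−i}.
At t = 20 h (j=5): Q = (30.4/10)·4 + (30.1/10)·6 = 30.2 m³/s.

Q ≈ 30.2 m³/s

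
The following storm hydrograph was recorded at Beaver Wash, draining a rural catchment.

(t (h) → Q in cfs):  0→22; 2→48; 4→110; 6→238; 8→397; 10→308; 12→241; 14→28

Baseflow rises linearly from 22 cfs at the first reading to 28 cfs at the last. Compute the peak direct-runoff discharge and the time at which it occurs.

Q_p = 371.57 cfs at t = 8 h

Subtracting baseflow gives direct-runoff ordinates: 0.00, 25.14, 86.29, 213.43, 371.57, 281.71, 213.86, 0.00 cfs.
The maximum is 371.57 cfs, occurring at the reading for t = 8 h.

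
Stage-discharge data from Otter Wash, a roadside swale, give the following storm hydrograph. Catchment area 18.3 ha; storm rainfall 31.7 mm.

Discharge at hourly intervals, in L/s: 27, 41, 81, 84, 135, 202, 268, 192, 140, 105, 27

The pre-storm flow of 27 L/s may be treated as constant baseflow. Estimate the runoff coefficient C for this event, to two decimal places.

ΣQ_DR = 1005 L/s; V = ΣQ_DR·Δt = 3.618 × 10^6 L.
Runoff depth d = V / A = 19.77 mm.
C = d / P = 19.77 / 31.7 = 0.62.

C ≈ 0.62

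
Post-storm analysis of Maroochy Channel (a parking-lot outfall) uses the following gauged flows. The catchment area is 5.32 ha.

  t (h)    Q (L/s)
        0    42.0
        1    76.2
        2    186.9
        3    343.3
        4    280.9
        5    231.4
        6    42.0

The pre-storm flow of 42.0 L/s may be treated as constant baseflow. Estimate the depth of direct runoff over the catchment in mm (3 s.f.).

Direct runoff: 0.0, 34.2, 144.9, 301.3, 238.9, 189.4, 0.0 L/s; ΣQ_DR = 908.7 L/s.
V = ΣQ_DR · Δt = 908.7 × 3600 s = 3.271 × 10^6 L.
Over A = 5.32 ha, depth = V / A = 61.5 mm.

d ≈ 61.5 mm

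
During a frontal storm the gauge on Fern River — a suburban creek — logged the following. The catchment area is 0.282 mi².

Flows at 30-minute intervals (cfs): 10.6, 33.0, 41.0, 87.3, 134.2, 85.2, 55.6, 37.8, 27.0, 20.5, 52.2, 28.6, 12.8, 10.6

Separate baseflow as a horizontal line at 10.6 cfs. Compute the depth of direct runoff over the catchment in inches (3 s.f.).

d ≈ 1.34 in

Direct runoff: 0.0, 22.4, 30.4, 76.7, 123.6, 74.6, 45.0, 27.2, 16.4, 9.9, 41.6, 18.0, 2.2, 0.0 cfs; ΣQ_DR = 488.0 cfs.
V = ΣQ_DR · Δt = 488.0 × 1800 s = 8.784 × 10^5 ft³.
Over A = 0.282 mi², depth = V / A = 1.34 in.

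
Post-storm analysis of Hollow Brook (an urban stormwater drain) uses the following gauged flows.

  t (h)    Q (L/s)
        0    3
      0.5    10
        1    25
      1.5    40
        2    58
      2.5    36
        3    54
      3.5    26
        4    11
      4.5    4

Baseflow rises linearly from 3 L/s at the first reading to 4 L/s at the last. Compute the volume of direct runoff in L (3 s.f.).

Direct-runoff ordinates (Q − Q_b): 0.00, 6.89, 21.78, 36.67, 54.56, 32.44, 50.33, 22.22, 7.11, 0.00 L/s.
ΣQ_DR = 232.0 L/s.
With Δt = 0.5 h = 1800 s, V = ΣQ_DR · Δt = 232.0 × 1800 = 4.18 × 10^5 L.

V ≈ 4.18 × 10^5 L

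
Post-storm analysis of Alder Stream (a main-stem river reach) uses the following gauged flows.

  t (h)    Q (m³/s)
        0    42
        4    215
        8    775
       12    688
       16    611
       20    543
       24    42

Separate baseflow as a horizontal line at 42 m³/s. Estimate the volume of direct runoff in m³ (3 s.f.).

V ≈ 3.78 × 10^7 m³

Direct-runoff ordinates (Q − Q_b): 0.0, 173.0, 733.0, 646.0, 569.0, 501.0, 0.0 m³/s.
ΣQ_DR = 2622 m³/s.
With Δt = 4 h = 14400 s, V = ΣQ_DR · Δt = 2622 × 14400 = 3.78 × 10^7 m³.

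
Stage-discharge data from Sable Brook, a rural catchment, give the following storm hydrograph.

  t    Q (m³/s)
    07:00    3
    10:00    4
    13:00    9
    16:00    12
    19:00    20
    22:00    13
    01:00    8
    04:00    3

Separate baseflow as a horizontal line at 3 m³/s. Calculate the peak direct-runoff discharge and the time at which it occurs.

Subtracting baseflow gives direct-runoff ordinates: 0.0, 1.0, 6.0, 9.0, 17.0, 10.0, 5.0, 0.0 m³/s.
The maximum is 17.0 m³/s, occurring at the reading for t = 19:00.

Q_p = 17.0 m³/s at t = 19:00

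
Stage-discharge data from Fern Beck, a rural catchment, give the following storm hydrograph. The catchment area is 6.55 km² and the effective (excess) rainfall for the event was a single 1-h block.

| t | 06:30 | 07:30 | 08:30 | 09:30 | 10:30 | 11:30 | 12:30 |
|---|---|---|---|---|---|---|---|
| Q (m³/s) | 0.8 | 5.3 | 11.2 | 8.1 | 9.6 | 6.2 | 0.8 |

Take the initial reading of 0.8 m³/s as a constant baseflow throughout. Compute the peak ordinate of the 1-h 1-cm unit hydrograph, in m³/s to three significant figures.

Direct runoff: 0.0, 4.5, 10.4, 7.3, 8.8, 5.4, 0.0 m³/s; ΣQ_DR = 36.40 m³/s, peak = 10.4 m³/s.
Runoff depth d = ΣQ_DR·Δt / A = 36.40 × 3600 / (6.55 km²) = 20.01 mm.
The 1-cm UH is the DRH scaled by (10 mm)/d, so U_p = 10.4 × 10/20.01 = 5.20 m³/s.

U_p ≈ 5.20 m³/s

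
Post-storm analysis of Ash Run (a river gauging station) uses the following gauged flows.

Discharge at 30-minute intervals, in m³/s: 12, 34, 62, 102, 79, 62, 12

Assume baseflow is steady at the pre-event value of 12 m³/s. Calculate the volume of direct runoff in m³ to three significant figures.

Direct-runoff ordinates (Q − Q_b): 0.0, 22.0, 50.0, 90.0, 67.0, 50.0, 0.0 m³/s.
ΣQ_DR = 279.0 m³/s.
With Δt = 0.5 h = 1800 s, V = ΣQ_DR · Δt = 279.0 × 1800 = 5.02 × 10^5 m³.

V ≈ 5.02 × 10^5 m³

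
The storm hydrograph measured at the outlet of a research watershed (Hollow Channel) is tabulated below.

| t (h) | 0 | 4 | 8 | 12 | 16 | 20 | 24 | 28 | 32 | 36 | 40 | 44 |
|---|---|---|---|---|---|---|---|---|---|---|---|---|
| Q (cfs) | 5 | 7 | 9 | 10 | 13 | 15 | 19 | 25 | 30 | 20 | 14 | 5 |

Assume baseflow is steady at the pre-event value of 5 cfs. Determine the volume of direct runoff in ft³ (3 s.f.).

Direct-runoff ordinates (Q − Q_b): 0.0, 2.0, 4.0, 5.0, 8.0, 10.0, 14.0, 20.0, 25.0, 15.0, 9.0, 0.0 cfs.
ΣQ_DR = 112.0 cfs.
With Δt = 4 h = 14400 s, V = ΣQ_DR · Δt = 112.0 × 14400 = 1.61 × 10^6 ft³.

V ≈ 1.61 × 10^6 ft³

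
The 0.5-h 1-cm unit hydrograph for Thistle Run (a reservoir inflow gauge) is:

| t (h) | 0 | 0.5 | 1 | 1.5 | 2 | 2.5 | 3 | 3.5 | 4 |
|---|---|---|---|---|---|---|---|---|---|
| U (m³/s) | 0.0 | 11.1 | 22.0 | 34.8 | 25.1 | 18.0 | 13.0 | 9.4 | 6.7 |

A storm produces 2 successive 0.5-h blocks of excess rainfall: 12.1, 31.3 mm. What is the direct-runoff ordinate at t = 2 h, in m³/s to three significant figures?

Q ≈ 139 m³/s

By discrete convolution, Q_j = Σ (P_i / 10 mm) · U_{j−i}.
At t = 2 h (j=4): Q = (12.1/10)·25.1 + (31.3/10)·34.8 = 139 m³/s.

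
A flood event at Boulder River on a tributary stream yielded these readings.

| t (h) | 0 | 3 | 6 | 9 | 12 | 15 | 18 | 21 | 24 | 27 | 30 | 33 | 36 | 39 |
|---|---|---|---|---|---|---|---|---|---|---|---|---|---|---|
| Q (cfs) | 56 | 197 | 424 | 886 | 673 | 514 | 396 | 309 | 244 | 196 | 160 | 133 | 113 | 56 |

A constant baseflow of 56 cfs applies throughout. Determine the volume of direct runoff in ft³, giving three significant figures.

Direct-runoff ordinates (Q − Q_b): 0.0, 141.0, 368.0, 830.0, 617.0, 458.0, 340.0, 253.0, 188.0, 140.0, 104.0, 77.0, 57.0, 0.0 cfs.
ΣQ_DR = 3573 cfs.
With Δt = 3 h = 10800 s, V = ΣQ_DR · Δt = 3573 × 10800 = 3.86 × 10^7 ft³.

V ≈ 3.86 × 10^7 ft³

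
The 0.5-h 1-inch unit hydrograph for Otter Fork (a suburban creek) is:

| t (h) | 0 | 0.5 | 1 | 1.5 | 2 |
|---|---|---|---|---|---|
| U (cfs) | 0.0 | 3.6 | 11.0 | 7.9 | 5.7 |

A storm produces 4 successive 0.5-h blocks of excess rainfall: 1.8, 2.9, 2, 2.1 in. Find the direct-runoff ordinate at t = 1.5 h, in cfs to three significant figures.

By discrete convolution, Q_j = Σ (P_i / 1 in) · U_{j−i}.
At t = 1.5 h (j=3): Q = (1.8/1)·7.9 + (2.9/1)·11.0 + (2/1)·3.6 + (2.1/1)·0.0 = 53.3 cfs.

Q ≈ 53.3 cfs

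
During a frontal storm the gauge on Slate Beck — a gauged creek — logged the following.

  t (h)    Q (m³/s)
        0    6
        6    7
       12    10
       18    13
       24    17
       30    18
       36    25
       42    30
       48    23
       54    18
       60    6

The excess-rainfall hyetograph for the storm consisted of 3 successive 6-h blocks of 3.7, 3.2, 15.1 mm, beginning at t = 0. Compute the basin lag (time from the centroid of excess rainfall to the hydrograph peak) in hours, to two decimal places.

Centroid of excess rainfall: t_c = Σ P_i·t̄_i / ΣP_i = 12.1091 h (block centres at 3, 9, 15 h).
Hydrograph peak occurs at t = 42 h, so basin lag t_L = 42 − 12.1091 = 29.89 h.

t_L ≈ 29.89 h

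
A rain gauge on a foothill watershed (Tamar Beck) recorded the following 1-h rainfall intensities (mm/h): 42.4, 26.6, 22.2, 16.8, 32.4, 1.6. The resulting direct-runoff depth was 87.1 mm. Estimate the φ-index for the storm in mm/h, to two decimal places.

Only the 5 blocks with intensity above φ contribute runoff: 42.4, 26.6, 22.2, 16.8, 32.4 mm/h.
Σ(I−φ)·Δt = d  ⇒  (42.4+26.6+22.2+16.8+32.4 − 5φ)·1 = 87.1
φ = (140.4 − 87.1/1) / 5 = 10.66 mm/h.

φ ≈ 10.66 mm/h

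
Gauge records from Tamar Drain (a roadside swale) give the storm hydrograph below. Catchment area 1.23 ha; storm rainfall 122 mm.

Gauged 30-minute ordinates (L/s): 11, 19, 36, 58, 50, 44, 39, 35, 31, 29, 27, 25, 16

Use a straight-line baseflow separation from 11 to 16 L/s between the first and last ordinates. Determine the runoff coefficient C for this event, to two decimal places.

ΣQ_DR = 244.5 L/s; V = ΣQ_DR·Δt = 4.401 × 10^5 L.
Runoff depth d = V / A = 35.78 mm.
C = d / P = 35.78 / 122 = 0.29.

C ≈ 0.29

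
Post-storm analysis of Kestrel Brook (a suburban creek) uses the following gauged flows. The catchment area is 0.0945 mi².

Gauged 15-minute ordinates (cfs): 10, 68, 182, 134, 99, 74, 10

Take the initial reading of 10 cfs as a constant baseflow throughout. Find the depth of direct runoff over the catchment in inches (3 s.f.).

d ≈ 2.08 in

Direct runoff: 0.0, 58.0, 172.0, 124.0, 89.0, 64.0, 0.0 cfs; ΣQ_DR = 507.0 cfs.
V = ΣQ_DR · Δt = 507.0 × 900 s = 4.563 × 10^5 ft³.
Over A = 0.0945 mi², depth = V / A = 2.08 in.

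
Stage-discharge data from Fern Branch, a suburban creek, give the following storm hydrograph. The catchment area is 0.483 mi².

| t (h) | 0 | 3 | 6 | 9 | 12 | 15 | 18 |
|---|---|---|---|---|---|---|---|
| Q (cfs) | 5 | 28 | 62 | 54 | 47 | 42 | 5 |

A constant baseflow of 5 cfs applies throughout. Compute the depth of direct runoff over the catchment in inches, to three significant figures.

d ≈ 2.00 in

Direct runoff: 0.0, 23.0, 57.0, 49.0, 42.0, 37.0, 0.0 cfs; ΣQ_DR = 208.0 cfs.
V = ΣQ_DR · Δt = 208.0 × 10800 s = 2.246 × 10^6 ft³.
Over A = 0.483 mi², depth = V / A = 2.00 in.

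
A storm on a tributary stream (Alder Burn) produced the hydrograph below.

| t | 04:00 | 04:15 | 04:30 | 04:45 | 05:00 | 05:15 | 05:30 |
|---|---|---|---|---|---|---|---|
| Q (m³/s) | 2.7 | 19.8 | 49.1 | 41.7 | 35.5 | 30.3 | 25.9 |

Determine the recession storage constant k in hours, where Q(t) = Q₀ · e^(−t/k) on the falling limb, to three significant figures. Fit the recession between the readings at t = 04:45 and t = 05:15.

On the falling limb, Q drops from 41.7 to 30.3 m³/s between t = 04:45 and t = 05:15 (Δt = 0.5 h).
k = −Δt / ln(Q₂/Q₁) = −0.5 / ln(30.3/41.7) = 1.57 h.

k ≈ 1.57 h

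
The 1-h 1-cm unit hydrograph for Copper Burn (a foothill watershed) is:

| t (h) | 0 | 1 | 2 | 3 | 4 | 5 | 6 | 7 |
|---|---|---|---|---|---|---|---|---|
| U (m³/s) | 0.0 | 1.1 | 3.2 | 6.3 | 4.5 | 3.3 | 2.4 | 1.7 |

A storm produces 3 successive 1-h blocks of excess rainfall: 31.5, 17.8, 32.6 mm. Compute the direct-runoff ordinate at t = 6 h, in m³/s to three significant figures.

Q ≈ 28.1 m³/s

By discrete convolution, Q_j = Σ (P_i / 10 mm) · U_{j−i}.
At t = 6 h (j=6): Q = (31.5/10)·2.4 + (17.8/10)·3.3 + (32.6/10)·4.5 = 28.1 m³/s.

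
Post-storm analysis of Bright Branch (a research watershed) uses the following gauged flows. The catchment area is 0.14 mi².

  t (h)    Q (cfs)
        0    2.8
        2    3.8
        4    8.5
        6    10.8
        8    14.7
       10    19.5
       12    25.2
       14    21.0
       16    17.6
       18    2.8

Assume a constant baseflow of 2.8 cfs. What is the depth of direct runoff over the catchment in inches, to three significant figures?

d ≈ 2.18 in

Direct runoff: 0.0, 1.0, 5.7, 8.0, 11.9, 16.7, 22.4, 18.2, 14.8, 0.0 cfs; ΣQ_DR = 98.70 cfs.
V = ΣQ_DR · Δt = 98.70 × 7200 s = 7.106 × 10^5 ft³.
Over A = 0.14 mi², depth = V / A = 2.18 in.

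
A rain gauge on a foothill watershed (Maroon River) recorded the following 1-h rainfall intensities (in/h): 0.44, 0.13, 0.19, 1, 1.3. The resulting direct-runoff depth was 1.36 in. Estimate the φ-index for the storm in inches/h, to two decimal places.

Only the 2 blocks with intensity above φ contribute runoff: 1, 1.3 in/h.
Σ(I−φ)·Δt = d  ⇒  (1+1.3 − 2φ)·1 = 1.36
φ = (2.300 − 1.36/1) / 2 = 0.47 in/h.

φ ≈ 0.47 in/h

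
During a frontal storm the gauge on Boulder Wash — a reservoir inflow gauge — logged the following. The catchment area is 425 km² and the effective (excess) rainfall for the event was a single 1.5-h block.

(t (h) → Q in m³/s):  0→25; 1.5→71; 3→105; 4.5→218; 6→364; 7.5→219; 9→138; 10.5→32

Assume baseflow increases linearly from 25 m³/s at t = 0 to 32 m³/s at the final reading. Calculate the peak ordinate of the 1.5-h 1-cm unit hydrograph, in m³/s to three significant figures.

Direct runoff: 0.00, 45.00, 78.00, 190.00, 335.00, 189.00, 107.00, 0.00 m³/s; ΣQ_DR = 944.0 m³/s, peak = 335.00 m³/s.
Runoff depth d = ΣQ_DR·Δt / A = 944.0 × 5400 / (425 km²) = 11.99 mm.
The 1-cm UH is the DRH scaled by (10 mm)/d, so U_p = 335.00 × 10/11.99 = 279 m³/s.

U_p ≈ 279 m³/s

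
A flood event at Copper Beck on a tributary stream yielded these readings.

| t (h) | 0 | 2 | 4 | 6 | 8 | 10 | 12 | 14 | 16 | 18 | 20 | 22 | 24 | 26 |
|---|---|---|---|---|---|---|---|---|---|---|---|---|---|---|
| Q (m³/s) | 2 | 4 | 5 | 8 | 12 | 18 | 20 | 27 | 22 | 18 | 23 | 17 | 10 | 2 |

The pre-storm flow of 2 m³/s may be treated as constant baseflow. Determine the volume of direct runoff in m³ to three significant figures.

V ≈ 1.15 × 10^6 m³

Direct-runoff ordinates (Q − Q_b): 0.0, 2.0, 3.0, 6.0, 10.0, 16.0, 18.0, 25.0, 20.0, 16.0, 21.0, 15.0, 8.0, 0.0 m³/s.
ΣQ_DR = 160.0 m³/s.
With Δt = 2 h = 7200 s, V = ΣQ_DR · Δt = 160.0 × 7200 = 1.15 × 10^6 m³.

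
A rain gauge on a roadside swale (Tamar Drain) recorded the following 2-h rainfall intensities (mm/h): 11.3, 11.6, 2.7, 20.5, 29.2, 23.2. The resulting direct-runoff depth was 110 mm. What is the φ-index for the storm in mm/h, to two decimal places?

Only the 5 blocks with intensity above φ contribute runoff: 11.3, 11.6, 20.5, 29.2, 23.2 mm/h.
Σ(I−φ)·Δt = d  ⇒  (11.3+11.6+20.5+29.2+23.2 − 5φ)·2 = 110
φ = (95.80 − 110/2) / 5 = 8.16 mm/h.

φ ≈ 8.16 mm/h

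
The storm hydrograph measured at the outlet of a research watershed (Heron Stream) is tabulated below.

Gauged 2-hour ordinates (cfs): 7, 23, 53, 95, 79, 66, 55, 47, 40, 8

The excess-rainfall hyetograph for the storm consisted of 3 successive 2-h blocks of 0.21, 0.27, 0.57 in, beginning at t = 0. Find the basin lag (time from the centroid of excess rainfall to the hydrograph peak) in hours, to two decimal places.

Centroid of excess rainfall: t_c = Σ P_i·t̄_i / ΣP_i = 3.6857 h (block centres at 1, 3, 5 h).
Hydrograph peak occurs at t = 6 h, so basin lag t_L = 6 − 3.6857 = 2.31 h.

t_L ≈ 2.31 h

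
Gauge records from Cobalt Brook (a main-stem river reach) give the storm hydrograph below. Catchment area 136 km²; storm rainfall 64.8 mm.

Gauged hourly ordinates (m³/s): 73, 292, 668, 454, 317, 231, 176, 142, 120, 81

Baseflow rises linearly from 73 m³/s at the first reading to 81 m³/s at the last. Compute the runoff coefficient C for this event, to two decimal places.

ΣQ_DR = 1784 m³/s; V = ΣQ_DR·Δt = 6.422 × 10^6 m³.
Runoff depth d = V / A = 47.22 mm.
C = d / P = 47.22 / 64.8 = 0.73.

C ≈ 0.73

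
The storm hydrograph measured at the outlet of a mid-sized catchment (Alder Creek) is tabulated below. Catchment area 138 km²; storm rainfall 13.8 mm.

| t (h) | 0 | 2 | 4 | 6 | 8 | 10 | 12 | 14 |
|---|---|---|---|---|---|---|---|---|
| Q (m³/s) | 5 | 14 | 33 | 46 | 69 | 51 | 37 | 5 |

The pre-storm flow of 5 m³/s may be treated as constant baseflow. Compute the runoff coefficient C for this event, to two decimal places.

ΣQ_DR = 220.0 m³/s; V = ΣQ_DR·Δt = 1.584 × 10^6 m³.
Runoff depth d = V / A = 11.48 mm.
C = d / P = 11.48 / 13.8 = 0.83.

C ≈ 0.83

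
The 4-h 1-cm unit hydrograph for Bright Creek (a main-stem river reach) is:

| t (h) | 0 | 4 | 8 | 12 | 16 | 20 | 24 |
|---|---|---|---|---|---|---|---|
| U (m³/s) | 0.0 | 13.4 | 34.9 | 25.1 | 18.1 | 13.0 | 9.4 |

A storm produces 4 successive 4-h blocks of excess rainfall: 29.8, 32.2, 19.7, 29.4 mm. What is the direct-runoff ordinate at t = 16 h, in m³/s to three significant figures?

By discrete convolution, Q_j = Σ (P_i / 10 mm) · U_{j−i}.
At t = 16 h (j=4): Q = (29.8/10)·18.1 + (32.2/10)·25.1 + (19.7/10)·34.9 + (29.4/10)·13.4 = 243 m³/s.

Q ≈ 243 m³/s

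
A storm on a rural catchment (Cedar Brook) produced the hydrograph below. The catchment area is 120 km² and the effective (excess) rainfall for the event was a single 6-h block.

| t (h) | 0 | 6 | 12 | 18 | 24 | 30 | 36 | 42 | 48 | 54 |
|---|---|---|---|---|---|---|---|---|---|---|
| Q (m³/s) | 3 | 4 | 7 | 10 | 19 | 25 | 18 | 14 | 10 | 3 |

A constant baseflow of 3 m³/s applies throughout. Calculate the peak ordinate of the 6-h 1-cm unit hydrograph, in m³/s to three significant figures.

U_p ≈ 14.7 m³/s

Direct runoff: 0.0, 1.0, 4.0, 7.0, 16.0, 22.0, 15.0, 11.0, 7.0, 0.0 m³/s; ΣQ_DR = 83.00 m³/s, peak = 22.0 m³/s.
Runoff depth d = ΣQ_DR·Δt / A = 83.00 × 21600 / (120 km²) = 14.94 mm.
The 1-cm UH is the DRH scaled by (10 mm)/d, so U_p = 22.0 × 10/14.94 = 14.7 m³/s.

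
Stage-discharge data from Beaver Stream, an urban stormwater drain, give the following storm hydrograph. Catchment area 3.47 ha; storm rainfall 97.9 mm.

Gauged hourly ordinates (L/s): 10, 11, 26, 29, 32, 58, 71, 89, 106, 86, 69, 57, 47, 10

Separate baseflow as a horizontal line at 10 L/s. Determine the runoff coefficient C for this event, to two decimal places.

C ≈ 0.59

ΣQ_DR = 561.0 L/s; V = ΣQ_DR·Δt = 2.020 × 10^6 L.
Runoff depth d = V / A = 58.20 mm.
C = d / P = 58.20 / 97.9 = 0.59.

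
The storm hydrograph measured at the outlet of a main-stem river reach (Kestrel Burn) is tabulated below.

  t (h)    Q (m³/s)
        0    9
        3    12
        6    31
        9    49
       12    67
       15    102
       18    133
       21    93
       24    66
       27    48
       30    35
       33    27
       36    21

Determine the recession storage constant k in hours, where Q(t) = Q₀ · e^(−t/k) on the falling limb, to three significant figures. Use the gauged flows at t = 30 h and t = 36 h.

On the falling limb, Q drops from 35 to 21 m³/s between t = 30 h and t = 36 h (Δt = 6 h).
k = −Δt / ln(Q₂/Q₁) = −6 / ln(21/35) = 11.7 h.

k ≈ 11.7 h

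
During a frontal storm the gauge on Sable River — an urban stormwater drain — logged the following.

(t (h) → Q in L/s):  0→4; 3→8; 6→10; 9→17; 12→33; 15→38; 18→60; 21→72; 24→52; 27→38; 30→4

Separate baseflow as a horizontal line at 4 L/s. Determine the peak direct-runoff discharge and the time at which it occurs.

Q_p = 68.0 L/s at t = 21 h

Subtracting baseflow gives direct-runoff ordinates: 0.0, 4.0, 6.0, 13.0, 29.0, 34.0, 56.0, 68.0, 48.0, 34.0, 0.0 L/s.
The maximum is 68.0 L/s, occurring at the reading for t = 21 h.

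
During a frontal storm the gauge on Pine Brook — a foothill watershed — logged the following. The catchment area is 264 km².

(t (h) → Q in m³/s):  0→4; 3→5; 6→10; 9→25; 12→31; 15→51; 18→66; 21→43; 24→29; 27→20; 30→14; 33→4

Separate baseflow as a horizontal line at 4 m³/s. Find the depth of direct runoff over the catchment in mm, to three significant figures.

Direct runoff: 0.0, 1.0, 6.0, 21.0, 27.0, 47.0, 62.0, 39.0, 25.0, 16.0, 10.0, 0.0 m³/s; ΣQ_DR = 254.0 m³/s.
V = ΣQ_DR · Δt = 254.0 × 10800 s = 2.743 × 10^6 m³.
Over A = 264 km², depth = V / A = 10.4 mm.

d ≈ 10.4 mm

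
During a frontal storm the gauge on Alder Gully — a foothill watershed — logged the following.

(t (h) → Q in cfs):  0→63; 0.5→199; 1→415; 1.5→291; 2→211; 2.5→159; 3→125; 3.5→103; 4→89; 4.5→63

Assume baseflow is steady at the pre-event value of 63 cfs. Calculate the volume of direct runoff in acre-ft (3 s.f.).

Direct-runoff ordinates (Q − Q_b): 0.0, 136.0, 352.0, 228.0, 148.0, 96.0, 62.0, 40.0, 26.0, 0.0 cfs.
ΣQ_DR = 1088 cfs.
With Δt = 0.5 h = 1800 s, V = ΣQ_DR · Δt = 1088 × 1800 = 1.96 × 10^6 ft³ = 45.0 acre-ft.

V ≈ 45.0 acre-ft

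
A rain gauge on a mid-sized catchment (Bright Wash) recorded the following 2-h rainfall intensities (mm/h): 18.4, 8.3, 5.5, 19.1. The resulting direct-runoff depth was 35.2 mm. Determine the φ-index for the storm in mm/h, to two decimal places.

Only the 2 blocks with intensity above φ contribute runoff: 18.4, 19.1 mm/h.
Σ(I−φ)·Δt = d  ⇒  (18.4+19.1 − 2φ)·2 = 35.2
φ = (37.50 − 35.2/2) / 2 = 9.95 mm/h.

φ ≈ 9.95 mm/h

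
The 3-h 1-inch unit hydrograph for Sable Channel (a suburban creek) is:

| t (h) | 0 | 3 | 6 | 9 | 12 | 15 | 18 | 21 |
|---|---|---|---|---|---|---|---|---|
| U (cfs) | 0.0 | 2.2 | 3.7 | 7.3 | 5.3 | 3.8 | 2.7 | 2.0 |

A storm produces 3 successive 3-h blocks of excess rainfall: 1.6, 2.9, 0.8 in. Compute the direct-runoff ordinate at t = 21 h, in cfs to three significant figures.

Q ≈ 14.1 cfs

By discrete convolution, Q_j = Σ (P_i / 1 in) · U_{j−i}.
At t = 21 h (j=7): Q = (1.6/1)·2.0 + (2.9/1)·2.7 + (0.8/1)·3.8 = 14.1 cfs.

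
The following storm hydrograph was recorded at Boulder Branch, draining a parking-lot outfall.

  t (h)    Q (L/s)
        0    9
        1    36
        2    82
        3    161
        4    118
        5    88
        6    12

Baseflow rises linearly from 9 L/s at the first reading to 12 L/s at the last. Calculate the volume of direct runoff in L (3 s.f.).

V ≈ 1.56 × 10^6 L

Direct-runoff ordinates (Q − Q_b): 0.00, 26.50, 72.00, 150.50, 107.00, 76.50, 0.00 L/s.
ΣQ_DR = 432.5 L/s.
With Δt = 1 h = 3600 s, V = ΣQ_DR · Δt = 432.5 × 3600 = 1.56 × 10^6 L.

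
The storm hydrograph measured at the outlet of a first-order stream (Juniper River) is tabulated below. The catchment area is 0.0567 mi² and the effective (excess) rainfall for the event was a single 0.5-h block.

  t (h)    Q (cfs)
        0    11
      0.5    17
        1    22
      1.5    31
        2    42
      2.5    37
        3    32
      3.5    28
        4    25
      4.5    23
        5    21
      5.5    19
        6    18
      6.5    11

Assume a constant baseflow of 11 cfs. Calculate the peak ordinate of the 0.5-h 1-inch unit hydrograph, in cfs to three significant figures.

Direct runoff: 0.0, 6.0, 11.0, 20.0, 31.0, 26.0, 21.0, 17.0, 14.0, 12.0, 10.0, 8.0, 7.0, 0.0 cfs; ΣQ_DR = 183.0 cfs, peak = 31.0 cfs.
Runoff depth d = ΣQ_DR·Δt / A = 183.0 × 1800 / (0.0567 mi²) = 2.501 in.
The 1-inch UH is the DRH scaled by (1 in)/d, so U_p = 31.0 × 1/2.501 = 12.4 cfs.

U_p ≈ 12.4 cfs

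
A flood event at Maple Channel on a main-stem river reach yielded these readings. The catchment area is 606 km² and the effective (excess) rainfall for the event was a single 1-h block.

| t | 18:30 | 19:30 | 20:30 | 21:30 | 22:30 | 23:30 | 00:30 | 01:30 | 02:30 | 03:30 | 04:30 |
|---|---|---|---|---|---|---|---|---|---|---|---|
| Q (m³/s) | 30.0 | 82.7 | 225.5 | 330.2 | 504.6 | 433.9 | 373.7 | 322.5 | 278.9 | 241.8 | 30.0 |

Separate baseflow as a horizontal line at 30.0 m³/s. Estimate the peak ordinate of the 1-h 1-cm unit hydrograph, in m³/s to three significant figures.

Direct runoff: 0.0, 52.7, 195.5, 300.2, 474.6, 403.9, 343.7, 292.5, 248.9, 211.8, 0.0 m³/s; ΣQ_DR = 2524 m³/s, peak = 474.6 m³/s.
Runoff depth d = ΣQ_DR·Δt / A = 2524 × 3600 / (606 km²) = 14.99 mm.
The 1-cm UH is the DRH scaled by (10 mm)/d, so U_p = 474.6 × 10/14.99 = 317 m³/s.

U_p ≈ 317 m³/s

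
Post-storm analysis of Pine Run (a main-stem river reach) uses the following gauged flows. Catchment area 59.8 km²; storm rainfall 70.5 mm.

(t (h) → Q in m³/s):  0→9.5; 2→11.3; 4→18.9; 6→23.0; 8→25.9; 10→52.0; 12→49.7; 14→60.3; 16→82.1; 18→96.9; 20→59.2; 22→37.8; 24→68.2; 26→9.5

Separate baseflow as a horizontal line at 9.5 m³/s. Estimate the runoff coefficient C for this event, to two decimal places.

C ≈ 0.80

ΣQ_DR = 471.3 m³/s; V = ΣQ_DR·Δt = 3.393 × 10^6 m³.
Runoff depth d = V / A = 56.75 mm.
C = d / P = 56.75 / 70.5 = 0.80.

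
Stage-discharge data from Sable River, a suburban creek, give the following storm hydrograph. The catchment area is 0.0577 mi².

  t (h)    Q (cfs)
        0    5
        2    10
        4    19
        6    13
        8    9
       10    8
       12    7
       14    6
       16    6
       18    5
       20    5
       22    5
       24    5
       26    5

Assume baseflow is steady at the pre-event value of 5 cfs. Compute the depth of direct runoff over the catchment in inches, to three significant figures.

d ≈ 2.04 in

Direct runoff: 0.0, 5.0, 14.0, 8.0, 4.0, 3.0, 2.0, 1.0, 1.0, 0.0, 0.0, 0.0, 0.0, 0.0 cfs; ΣQ_DR = 38.00 cfs.
V = ΣQ_DR · Δt = 38.00 × 7200 s = 2.736 × 10^5 ft³.
Over A = 0.0577 mi², depth = V / A = 2.04 in.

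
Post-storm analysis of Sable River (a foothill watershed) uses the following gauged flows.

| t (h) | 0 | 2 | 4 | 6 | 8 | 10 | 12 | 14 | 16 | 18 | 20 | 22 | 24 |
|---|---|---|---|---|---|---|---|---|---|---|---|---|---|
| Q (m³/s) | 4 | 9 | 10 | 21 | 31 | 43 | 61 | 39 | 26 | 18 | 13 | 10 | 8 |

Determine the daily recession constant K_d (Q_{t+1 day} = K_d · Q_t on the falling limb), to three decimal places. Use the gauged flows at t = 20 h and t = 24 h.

K_d ≈ 0.054

Between t = 20 h and t = 24 h the flow falls from 13 to 8 m³/s over 2×2 h = 4 h.
Per-interval ratio K = (8/13)^(1/2) = 0.7845; K_d = K^(24/2) = 0.054.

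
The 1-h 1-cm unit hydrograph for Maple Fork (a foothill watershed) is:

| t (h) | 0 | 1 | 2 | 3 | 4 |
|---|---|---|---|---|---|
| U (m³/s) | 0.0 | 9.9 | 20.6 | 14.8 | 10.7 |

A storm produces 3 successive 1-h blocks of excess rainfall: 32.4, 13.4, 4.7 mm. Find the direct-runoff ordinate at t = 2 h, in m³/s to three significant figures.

Q ≈ 80.0 m³/s

By discrete convolution, Q_j = Σ (P_i / 10 mm) · U_{j−i}.
At t = 2 h (j=2): Q = (32.4/10)·20.6 + (13.4/10)·9.9 + (4.7/10)·0.0 = 80.0 m³/s.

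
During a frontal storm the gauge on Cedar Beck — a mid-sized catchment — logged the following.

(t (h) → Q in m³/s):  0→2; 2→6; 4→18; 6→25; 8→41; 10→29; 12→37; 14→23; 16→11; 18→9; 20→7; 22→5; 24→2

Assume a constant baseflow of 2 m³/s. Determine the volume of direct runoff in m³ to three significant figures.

V ≈ 1.36 × 10^6 m³

Direct-runoff ordinates (Q − Q_b): 0.0, 4.0, 16.0, 23.0, 39.0, 27.0, 35.0, 21.0, 9.0, 7.0, 5.0, 3.0, 0.0 m³/s.
ΣQ_DR = 189.0 m³/s.
With Δt = 2 h = 7200 s, V = ΣQ_DR · Δt = 189.0 × 7200 = 1.36 × 10^6 m³.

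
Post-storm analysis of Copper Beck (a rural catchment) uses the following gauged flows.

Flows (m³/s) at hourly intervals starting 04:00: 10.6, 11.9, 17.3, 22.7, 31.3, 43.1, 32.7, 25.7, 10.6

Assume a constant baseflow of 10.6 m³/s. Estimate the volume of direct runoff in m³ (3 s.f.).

V ≈ 3.98 × 10^5 m³

Direct-runoff ordinates (Q − Q_b): 0.0, 1.3, 6.7, 12.1, 20.7, 32.5, 22.1, 15.1, 0.0 m³/s.
ΣQ_DR = 110.5 m³/s.
With Δt = 1 h = 3600 s, V = ΣQ_DR · Δt = 110.5 × 3600 = 3.98 × 10^5 m³.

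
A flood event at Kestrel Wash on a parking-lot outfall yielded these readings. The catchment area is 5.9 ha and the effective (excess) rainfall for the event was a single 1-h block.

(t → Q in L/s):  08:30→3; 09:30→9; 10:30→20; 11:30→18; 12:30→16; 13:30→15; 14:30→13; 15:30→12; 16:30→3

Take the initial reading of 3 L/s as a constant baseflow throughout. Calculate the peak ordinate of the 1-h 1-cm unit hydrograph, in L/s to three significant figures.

U_p ≈ 34.0 L/s

Direct runoff: 0.0, 6.0, 17.0, 15.0, 13.0, 12.0, 10.0, 9.0, 0.0 L/s; ΣQ_DR = 82.00 L/s, peak = 17.0 L/s.
Runoff depth d = ΣQ_DR·Δt / A = 82.00 × 3600 / (5.9 ha) = 5.003 mm.
The 1-cm UH is the DRH scaled by (10 mm)/d, so U_p = 17.0 × 10/5.003 = 34.0 L/s.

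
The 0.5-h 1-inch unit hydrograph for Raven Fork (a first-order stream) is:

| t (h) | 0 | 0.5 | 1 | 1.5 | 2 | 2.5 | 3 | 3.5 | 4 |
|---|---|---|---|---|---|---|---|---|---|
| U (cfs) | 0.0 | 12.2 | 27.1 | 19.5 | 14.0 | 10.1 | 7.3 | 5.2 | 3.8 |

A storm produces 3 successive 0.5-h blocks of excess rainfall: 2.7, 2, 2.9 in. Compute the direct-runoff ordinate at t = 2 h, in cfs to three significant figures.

By discrete convolution, Q_j = Σ (P_i / 1 in) · U_{j−i}.
At t = 2 h (j=4): Q = (2.7/1)·14.0 + (2/1)·19.5 + (2.9/1)·27.1 = 155 cfs.

Q ≈ 155 cfs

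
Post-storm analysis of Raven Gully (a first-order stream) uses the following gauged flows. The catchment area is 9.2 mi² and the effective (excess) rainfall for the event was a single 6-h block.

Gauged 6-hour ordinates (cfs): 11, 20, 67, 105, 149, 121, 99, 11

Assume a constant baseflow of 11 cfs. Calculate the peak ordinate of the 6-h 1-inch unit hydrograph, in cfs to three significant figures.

Direct runoff: 0.0, 9.0, 56.0, 94.0, 138.0, 110.0, 88.0, 0.0 cfs; ΣQ_DR = 495.0 cfs, peak = 138.0 cfs.
Runoff depth d = ΣQ_DR·Δt / A = 495.0 × 21600 / (9.2 mi²) = 0.5002 in.
The 1-inch UH is the DRH scaled by (1 in)/d, so U_p = 138.0 × 1/0.5002 = 276 cfs.

U_p ≈ 276 cfs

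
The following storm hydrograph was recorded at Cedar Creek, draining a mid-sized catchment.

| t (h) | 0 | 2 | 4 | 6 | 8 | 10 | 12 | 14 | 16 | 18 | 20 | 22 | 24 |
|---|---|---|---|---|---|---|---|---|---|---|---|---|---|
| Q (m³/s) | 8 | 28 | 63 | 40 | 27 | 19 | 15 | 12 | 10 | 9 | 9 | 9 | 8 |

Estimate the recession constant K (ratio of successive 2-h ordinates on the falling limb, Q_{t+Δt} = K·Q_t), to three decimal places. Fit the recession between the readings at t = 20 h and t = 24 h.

Using the recession-limb readings at t = 20 h and t = 24 h: Q falls from 9 to 8 m³/s over 2 intervals.
K = (Q₂/Q₁)^(1/2) = (8/9)^(1/2) = 0.943.

K ≈ 0.943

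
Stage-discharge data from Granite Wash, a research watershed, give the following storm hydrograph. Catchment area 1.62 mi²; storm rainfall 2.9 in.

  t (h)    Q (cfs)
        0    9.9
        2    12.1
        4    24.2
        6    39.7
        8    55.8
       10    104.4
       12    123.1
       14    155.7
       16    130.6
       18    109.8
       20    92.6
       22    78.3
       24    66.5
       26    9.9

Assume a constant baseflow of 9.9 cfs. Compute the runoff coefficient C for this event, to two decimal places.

C ≈ 0.58

ΣQ_DR = 874.0 cfs; V = ΣQ_DR·Δt = 6.293 × 10^6 ft³.
Runoff depth d = V / A = 1.672 in.
C = d / P = 1.672 / 2.9 = 0.58.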